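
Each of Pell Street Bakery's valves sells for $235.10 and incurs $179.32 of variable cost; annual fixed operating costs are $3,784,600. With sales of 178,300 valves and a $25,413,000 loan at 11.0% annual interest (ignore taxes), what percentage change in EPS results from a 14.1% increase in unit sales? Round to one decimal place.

+41.7%

Total contribution margin = 178,300 × $55.78 = $9,945,574.00.
Operating income = contribution − fixed costs = $9,945,574.00 − $3,784,600 = $6,160,974.00.
After interest of $2,795,430.00, pre-tax earnings = $3,365,544.00.
DCL = total CM / (EBIT − I) = $9,945,574.00 / $3,365,544.00 = 2.9551.
%ΔEPS = DCL × %ΔSales = 2.9551 × +14.1% = +41.7%.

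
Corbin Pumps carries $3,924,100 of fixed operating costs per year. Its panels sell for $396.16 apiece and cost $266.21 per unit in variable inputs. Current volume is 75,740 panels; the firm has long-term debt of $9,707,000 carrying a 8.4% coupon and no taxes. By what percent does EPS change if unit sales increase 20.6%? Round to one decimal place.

+39.7%

Total contribution margin = 75,740 × $129.95 = $9,842,413.00.
Operating income = contribution − fixed costs = $9,842,413.00 − $3,924,100 = $5,918,313.00.
After interest of $815,388.00, pre-tax earnings = $5,102,925.00.
Degree of combined leverage = contribution ÷ (EBIT − I) = $9,842,413.00 ÷ $5,102,925.00 = 1.9288.
EPS therefore changes by 1.9288 × (+20.6%) = +39.7%.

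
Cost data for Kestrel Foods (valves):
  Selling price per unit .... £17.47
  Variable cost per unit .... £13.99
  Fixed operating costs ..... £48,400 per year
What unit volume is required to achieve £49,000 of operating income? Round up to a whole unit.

27,989 valves

Unit CM = price − variable cost = £17.47 − £13.99 = £3.48.
Units = (FC + target) / CM = (£48,400 + £49,000) / £3.48 = 27,988.51, so 27,989 valves.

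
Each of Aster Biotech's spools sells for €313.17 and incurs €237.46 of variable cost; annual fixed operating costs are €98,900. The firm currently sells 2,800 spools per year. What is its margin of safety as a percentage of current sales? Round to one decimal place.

53.3%

Unit CM = price − variable cost = €313.17 − €237.46 = €75.71. Break-even units = €98,900 ÷ €75.71 = 1,306.30; break-even revenue = 1,306.30 × €313.17 = €409,094.08.
Actual sales revenue = 2,800 × €313.17 = €876,876.00.
Margin of safety = (€876,876.00 − €409,094.08) ÷ €876,876.00 = 53.3%.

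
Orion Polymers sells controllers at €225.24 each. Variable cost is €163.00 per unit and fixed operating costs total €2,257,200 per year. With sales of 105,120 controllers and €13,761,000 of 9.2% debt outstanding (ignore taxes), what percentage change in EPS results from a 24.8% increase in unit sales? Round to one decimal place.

+53.7%

Contribution at this volume is 105,120 × €62.24 = €6,542,668.80.
Subtracting fixed costs: EBIT = €6,542,668.80 − €2,257,200 = €4,285,468.80.
Interest = €1,266,012.00, so EBIT − I = €3,019,456.80.
DCL = total CM / (EBIT − I) = €6,542,668.80 / €3,019,456.80 = 2.1668.
EPS therefore changes by 2.1668 × (+24.8%) = +53.7%.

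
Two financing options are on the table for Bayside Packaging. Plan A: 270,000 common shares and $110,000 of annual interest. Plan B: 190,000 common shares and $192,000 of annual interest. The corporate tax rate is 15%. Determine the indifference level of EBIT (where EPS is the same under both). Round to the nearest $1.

$386,750

At indifference, (EBIT − 110,000)(1 − t)/270,000 = (EBIT − 192,000)(1 − t)/190,000.
Cancelling (1 − t) and cross-multiplying: 190,000·(EBIT − 110,000) = 270,000·(EBIT − 192,000).
EBIT × (270,000 − 190,000) = 192,000 × 270,000 − 110,000 × 190,000 = 30,940,000,000, so EBIT = 30,940,000,000 ÷ 80,000 = 386,750.00.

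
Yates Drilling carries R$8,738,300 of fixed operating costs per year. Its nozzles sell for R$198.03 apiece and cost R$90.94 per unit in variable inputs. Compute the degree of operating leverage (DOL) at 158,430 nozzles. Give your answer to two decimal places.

At 158,430 units, contribution = 158,430 × R$107.09 = R$16,966,268.70.
EBIT = R$16,966,268.70 − R$8,738,300 = R$8,227,968.70.
Degree of operating leverage = R$16,966,268.70 / R$8,227,968.70 = 2.0620.

2.06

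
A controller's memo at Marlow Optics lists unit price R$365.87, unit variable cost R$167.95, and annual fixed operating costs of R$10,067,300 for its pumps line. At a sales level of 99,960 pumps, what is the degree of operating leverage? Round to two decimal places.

2.04

Total contribution margin = 99,960 × R$197.92 = R$19,784,083.20.
Subtracting fixed costs: EBIT = R$19,784,083.20 − R$10,067,300 = R$9,716,783.20.
DOL = contribution ÷ EBIT = R$19,784,083.20 ÷ R$9,716,783.20 = 2.0361.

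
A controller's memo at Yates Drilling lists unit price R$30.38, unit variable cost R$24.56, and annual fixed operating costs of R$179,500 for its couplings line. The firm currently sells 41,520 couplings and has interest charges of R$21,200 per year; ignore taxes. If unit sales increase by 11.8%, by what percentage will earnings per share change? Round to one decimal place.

Contribution at this volume is 41,520 × R$5.82 = R$241,646.40.
Subtracting fixed costs: EBIT = R$241,646.40 − R$179,500 = R$62,146.40.
After interest of R$21,200.00, pre-tax earnings = R$40,946.40.
Degree of combined leverage = contribution ÷ (EBIT − I) = R$241,646.40 ÷ R$40,946.40 = 5.9015.
%ΔEPS = DCL × %ΔSales = 5.9015 × +11.8% = +69.6%.

+69.6%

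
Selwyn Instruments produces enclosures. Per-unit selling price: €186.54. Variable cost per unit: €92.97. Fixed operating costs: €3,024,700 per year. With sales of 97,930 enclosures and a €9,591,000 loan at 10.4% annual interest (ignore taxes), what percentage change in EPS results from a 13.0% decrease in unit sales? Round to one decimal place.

-23.2%

Contribution at this volume is 97,930 × €93.57 = €9,163,310.10.
Subtracting fixed costs: EBIT = €9,163,310.10 − €3,024,700 = €6,138,610.10.
After interest of €997,464.00, pre-tax earnings = €5,141,146.10.
Degree of combined leverage = contribution ÷ (EBIT − I) = €9,163,310.10 ÷ €5,141,146.10 = 1.7823.
%ΔEPS = DCL × %ΔSales = 1.7823 × -13.0% = -23.2%.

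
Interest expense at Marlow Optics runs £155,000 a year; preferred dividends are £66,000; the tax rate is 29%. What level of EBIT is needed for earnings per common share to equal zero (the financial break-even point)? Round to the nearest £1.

£247,958

Grossing the preferred dividend up to pre-tax terms: £66,000 / (1 − 0.29) = £92,957.75.
Financial break-even EBIT = interest + D_p ÷ (1 − t) = £155,000 + £92,957.75 = £247,957.75.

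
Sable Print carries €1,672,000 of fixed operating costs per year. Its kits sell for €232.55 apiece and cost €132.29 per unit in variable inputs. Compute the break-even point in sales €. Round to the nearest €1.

CM per unit = €232.55 − €132.29 = €100.26; CM ratio = €100.26 / €232.55 = 0.4311.
Break-even sales = FC ÷ CM ratio = €1,672,000 × €232.55 / €100.26 = €3,878,153.

€3,878,153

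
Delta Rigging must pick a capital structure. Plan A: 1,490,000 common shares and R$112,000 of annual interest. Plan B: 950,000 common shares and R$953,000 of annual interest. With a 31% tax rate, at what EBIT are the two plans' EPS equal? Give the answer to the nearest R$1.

Set EPS_A = EPS_B: (EBIT − R$112,000)(1 − 0.31) ÷ 1,490,000 = (EBIT − R$953,000)(1 − 0.31) ÷ 950,000.
Cancelling (1 − t) and cross-multiplying: 950,000·(EBIT − 112,000) = 1,490,000·(EBIT − 953,000).
Solving, EBIT = (953,000·1,490,000 − 112,000·950,000) / (1,490,000 − 950,000) = 1,313,570,000,000 / 540,000 = 2,432,537.04.

R$2,432,537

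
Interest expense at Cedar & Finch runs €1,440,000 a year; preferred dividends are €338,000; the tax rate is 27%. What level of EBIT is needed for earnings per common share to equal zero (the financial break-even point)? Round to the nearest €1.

Grossing the preferred dividend up to pre-tax terms: €338,000 / (1 − 0.27) = €463,013.70.
Financial break-even EBIT = interest + D_p ÷ (1 − t) = €1,440,000 + €463,013.70 = €1,903,013.70.

€1,903,014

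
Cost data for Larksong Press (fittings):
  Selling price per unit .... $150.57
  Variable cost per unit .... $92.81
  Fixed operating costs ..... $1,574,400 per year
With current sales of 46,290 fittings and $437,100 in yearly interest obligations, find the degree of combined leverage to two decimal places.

4.04

Contribution at this volume is 46,290 × $57.76 = $2,673,710.40.
Subtracting fixed costs: EBIT = $2,673,710.40 − $1,574,400 = $1,099,310.40. Interest = $437,100.00.
DOL = $2,673,710.40 ÷ $1,099,310.40 = 2.4322; DFL = $1,099,310.40 ÷ $662,210.40 = 1.6601.
Combined leverage = 2.4322 × 1.6601 = 4.0377.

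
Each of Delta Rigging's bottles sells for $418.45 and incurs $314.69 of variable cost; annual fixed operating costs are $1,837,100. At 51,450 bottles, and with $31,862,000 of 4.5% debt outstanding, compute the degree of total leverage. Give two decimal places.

2.58

At 51,450 units, contribution = 51,450 × $103.76 = $5,338,452.00.
Operating income = contribution − fixed costs = $5,338,452.00 − $1,837,100 = $3,501,352.00. Interest = $1,433,790.00.
DOL = $5,338,452.00 ÷ $3,501,352.00 = 1.5247; DFL = $3,501,352.00 ÷ $2,067,562.00 = 1.6935.
DCL = DOL × DFL = 1.5247 × 1.6935 = 2.5821.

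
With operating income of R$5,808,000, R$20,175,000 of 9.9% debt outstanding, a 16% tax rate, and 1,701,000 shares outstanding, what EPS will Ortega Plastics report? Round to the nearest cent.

Pre-tax income = R$5,808,000 − R$1,997,325.00 = R$3,810,675.00.
Net income = R$3,810,675.00 × (1 − 0.16) = R$3,200,967.00.
EPS = R$3,200,967.00 ÷ 1,701,000 = R$1.88.

R$1.88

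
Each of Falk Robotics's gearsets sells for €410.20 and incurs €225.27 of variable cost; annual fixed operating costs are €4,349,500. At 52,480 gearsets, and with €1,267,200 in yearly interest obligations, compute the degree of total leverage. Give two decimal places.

At 52,480 units, contribution = 52,480 × €184.93 = €9,705,126.40.
Subtracting fixed costs: EBIT = €9,705,126.40 − €4,349,500 = €5,355,626.40. Interest = €1,267,200.00.
DOL = €9,705,126.40 ÷ €5,355,626.40 = 1.8121; DFL = €5,355,626.40 ÷ €4,088,426.40 = 1.3099.
DCL = DOL × DFL = 1.8121 × 1.3099 = 2.3737.

2.37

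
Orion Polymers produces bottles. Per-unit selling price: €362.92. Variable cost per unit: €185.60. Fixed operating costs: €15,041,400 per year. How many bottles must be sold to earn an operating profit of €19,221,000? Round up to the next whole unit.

193,224 bottles

Contribution margin per unit = €362.92 − €185.60 = €177.32.
Required volume = (fixed costs + target profit) ÷ CM = (€15,041,400 + €19,221,000) ÷ €177.32 = 193,223.55, so 193,224 bottles.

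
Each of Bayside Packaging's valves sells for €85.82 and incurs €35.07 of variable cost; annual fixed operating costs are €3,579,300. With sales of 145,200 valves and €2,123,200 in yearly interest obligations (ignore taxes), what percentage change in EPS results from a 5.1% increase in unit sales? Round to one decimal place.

Total contribution margin = 145,200 × €50.75 = €7,368,900.00.
EBIT = €7,368,900.00 − €3,579,300 = €3,789,600.00.
After interest of €2,123,200.00, pre-tax earnings = €1,666,400.00.
Degree of combined leverage = contribution ÷ (EBIT − I) = €7,368,900.00 ÷ €1,666,400.00 = 4.4220.
%ΔEPS = DCL × %ΔSales = 4.4220 × +5.1% = +22.6%.

+22.6%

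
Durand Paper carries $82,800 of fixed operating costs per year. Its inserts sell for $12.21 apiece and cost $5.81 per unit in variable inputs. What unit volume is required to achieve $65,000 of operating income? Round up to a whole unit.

Contribution margin per unit = $12.21 − $5.81 = $6.40.
Required volume = (fixed costs + target profit) ÷ CM = ($82,800 + $65,000) ÷ $6.40 = 23,093.75, so 23,094 inserts.

23,094 inserts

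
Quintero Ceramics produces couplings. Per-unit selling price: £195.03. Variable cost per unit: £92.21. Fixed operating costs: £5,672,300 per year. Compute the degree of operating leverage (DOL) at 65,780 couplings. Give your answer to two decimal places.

Total contribution margin = 65,780 × £102.82 = £6,763,499.60.
EBIT = £6,763,499.60 − £5,672,300 = £1,091,199.60.
DOL = contribution ÷ EBIT = £6,763,499.60 ÷ £1,091,199.60 = 6.1982.

6.20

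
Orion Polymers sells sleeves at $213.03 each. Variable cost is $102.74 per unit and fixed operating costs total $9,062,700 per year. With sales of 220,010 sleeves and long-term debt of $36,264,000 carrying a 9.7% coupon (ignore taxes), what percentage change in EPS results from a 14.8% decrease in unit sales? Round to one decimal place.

-30.7%

Contribution at this volume is 220,010 × $110.29 = $24,264,902.90.
Operating income = contribution − fixed costs = $24,264,902.90 − $9,062,700 = $15,202,202.90.
Interest = $3,517,608.00, so EBIT − I = $11,684,594.90.
DCL = total CM / (EBIT − I) = $24,264,902.90 / $11,684,594.90 = 2.0767.
EPS therefore changes by 2.0767 × (-14.8%) = -30.7%.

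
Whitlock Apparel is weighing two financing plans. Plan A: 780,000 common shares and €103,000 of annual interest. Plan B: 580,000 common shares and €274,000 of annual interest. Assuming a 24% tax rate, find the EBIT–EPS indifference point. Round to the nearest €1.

At indifference, (EBIT − 103,000)(1 − t)/780,000 = (EBIT − 274,000)(1 − t)/580,000.
The (1 − t) factor cancels: (EBIT − 103,000) × 580,000 = (EBIT − 274,000) × 780,000.
Solving, EBIT = (274,000·780,000 − 103,000·580,000) / (780,000 − 580,000) = 153,980,000,000 / 200,000 = 769,900.00.

€769,900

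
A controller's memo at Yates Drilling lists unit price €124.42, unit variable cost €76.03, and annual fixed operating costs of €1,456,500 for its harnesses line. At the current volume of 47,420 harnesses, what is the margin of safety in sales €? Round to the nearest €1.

Contribution margin per unit = €124.42 − €76.03 = €48.39. Break-even units = €1,456,500 ÷ €48.39 = 30,099.19; break-even revenue = 30,099.19 × €124.42 = €3,744,941.72.
Actual sales revenue = 47,420 × €124.42 = €5,899,996.40.
Margin of safety = €5,899,996.40 − €3,744,941.72 = €2,155,055.

€2,155,055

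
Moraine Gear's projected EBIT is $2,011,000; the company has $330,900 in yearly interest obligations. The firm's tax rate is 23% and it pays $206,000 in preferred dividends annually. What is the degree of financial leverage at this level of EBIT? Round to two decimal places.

Interest = $330,900.00.
Pre-tax preferred-dividend burden = $206,000 ÷ (1 − 0.23) = $267,532.47.
DFL = EBIT ÷ [EBIT − I − D_p/(1−t)] = $2,011,000 ÷ [$2,011,000 − $330,900.00 − $267,532.47] = $2,011,000 ÷ $1,412,567.53 = 1.4236.

1.42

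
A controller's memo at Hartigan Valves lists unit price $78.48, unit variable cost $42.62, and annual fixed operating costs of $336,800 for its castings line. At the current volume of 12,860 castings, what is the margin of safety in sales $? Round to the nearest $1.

Contribution margin per unit = $78.48 − $42.62 = $35.86. Break-even units = $336,800 ÷ $35.86 = 9,392.08; break-even revenue = 9,392.08 × $78.48 = $737,090.46.
Current sales = 12,860 × $78.48 = $1,009,252.80.
Margin of safety = $1,009,252.80 − $737,090.46 = $272,162.

$272,162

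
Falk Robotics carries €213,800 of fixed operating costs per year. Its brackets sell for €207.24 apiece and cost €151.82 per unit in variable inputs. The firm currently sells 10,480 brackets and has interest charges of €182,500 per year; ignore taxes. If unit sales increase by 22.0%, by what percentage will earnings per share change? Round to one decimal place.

At 10,480 units, contribution = 10,480 × €55.42 = €580,801.60.
EBIT = €580,801.60 − €213,800 = €367,001.60.
After interest of €182,500.00, pre-tax earnings = €184,501.60.
DCL = total CM / (EBIT − I) = €580,801.60 / €184,501.60 = 3.1479.
EPS therefore changes by 3.1479 × (+22.0%) = +69.3%.

+69.3%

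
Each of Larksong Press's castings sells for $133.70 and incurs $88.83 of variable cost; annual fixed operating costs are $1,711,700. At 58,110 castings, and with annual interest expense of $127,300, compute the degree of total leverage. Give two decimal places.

Total contribution margin = 58,110 × $44.87 = $2,607,395.70.
Operating income = contribution − fixed costs = $2,607,395.70 − $1,711,700 = $895,695.70. Interest = $127,300.00.
DOL = $2,607,395.70 ÷ $895,695.70 = 2.9110; DFL = $895,695.70 ÷ $768,395.70 = 1.1657.
Combined leverage = 2.9110 × 1.1657 = 3.3934.

3.39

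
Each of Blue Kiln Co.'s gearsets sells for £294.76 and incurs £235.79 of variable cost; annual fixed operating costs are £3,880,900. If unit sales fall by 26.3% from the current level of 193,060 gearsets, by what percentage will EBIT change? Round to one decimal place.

At 193,060 units, contribution = 193,060 × £58.97 = £11,384,748.20.
Operating income = contribution − fixed costs = £11,384,748.20 − £3,880,900 = £7,503,848.20.
So DOL = total CM / EBIT = £11,384,748.20 / £7,503,848.20 = 1.5172.
%ΔEBIT = DOL × %ΔSales = 1.5172 × -26.3% = -39.9%.

-39.9%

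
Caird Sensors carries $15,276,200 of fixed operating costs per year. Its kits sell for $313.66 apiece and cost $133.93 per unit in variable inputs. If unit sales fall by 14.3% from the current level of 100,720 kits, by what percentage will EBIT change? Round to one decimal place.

Total contribution margin = 100,720 × $179.73 = $18,102,405.60.
EBIT = $18,102,405.60 − $15,276,200 = $2,826,205.60.
Degree of operating leverage = $18,102,405.60 / $2,826,205.60 = 6.4052.
%ΔEBIT = DOL × %ΔSales = 6.4052 × -14.3% = -91.6%.

-91.6%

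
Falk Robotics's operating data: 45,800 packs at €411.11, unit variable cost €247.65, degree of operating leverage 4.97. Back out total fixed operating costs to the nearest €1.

€5,980,136

At 45,800 units, contribution = 45,800 × €163.46 = €7,486,468.00.
Since DOL = CM ÷ EBIT, EBIT = €7,486,468.00 ÷ 4.97 = €1,506,331.59.
Fixed costs = CM − EBIT = €7,486,468.00 − €1,506,331.59 = €5,980,136.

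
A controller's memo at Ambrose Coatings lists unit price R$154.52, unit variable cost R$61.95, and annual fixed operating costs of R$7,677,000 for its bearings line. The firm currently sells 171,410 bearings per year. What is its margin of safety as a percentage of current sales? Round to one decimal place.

51.6%

Contribution margin per unit = R$154.52 − R$61.95 = R$92.57. Break-even units = R$7,677,000 ÷ R$92.57 = 82,931.84; break-even revenue = 82,931.84 × R$154.52 = R$12,814,627.20.
Actual sales revenue = 171,410 × R$154.52 = R$26,486,273.20.
Margin of safety = (R$26,486,273.20 − R$12,814,627.20) ÷ R$26,486,273.20 = 51.6%.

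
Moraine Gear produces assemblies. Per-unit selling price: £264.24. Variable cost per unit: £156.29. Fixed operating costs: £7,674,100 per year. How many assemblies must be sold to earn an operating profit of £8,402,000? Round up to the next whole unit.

Contribution margin per unit = £264.24 − £156.29 = £107.95.
Required volume = (fixed costs + target profit) ÷ CM = (£7,674,100 + £8,402,000) ÷ £107.95 = 148,921.72, so 148,922 assemblies.

148,922 assemblies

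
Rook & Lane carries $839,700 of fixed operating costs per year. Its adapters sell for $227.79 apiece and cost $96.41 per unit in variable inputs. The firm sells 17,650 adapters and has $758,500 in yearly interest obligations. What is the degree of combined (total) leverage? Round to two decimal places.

3.22

At 17,650 units, contribution = 17,650 × $131.38 = $2,318,857.00.
EBIT = $2,318,857.00 − $839,700 = $1,479,157.00. Interest = $758,500.00.
DOL = $2,318,857.00 ÷ $1,479,157.00 = 1.5677; DFL = $1,479,157.00 ÷ $720,657.00 = 2.0525.
DCL = DOL × DFL = 1.5677 × 2.0525 = 3.2177.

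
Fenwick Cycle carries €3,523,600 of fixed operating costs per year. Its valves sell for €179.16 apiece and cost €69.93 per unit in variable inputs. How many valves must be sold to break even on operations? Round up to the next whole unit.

Each unit contributes €179.16 − €69.93 = €109.23.
Units to break even: €3,523,600 ÷ €109.23 = 32,258.54, rounded up to 32,259.

32,259 valves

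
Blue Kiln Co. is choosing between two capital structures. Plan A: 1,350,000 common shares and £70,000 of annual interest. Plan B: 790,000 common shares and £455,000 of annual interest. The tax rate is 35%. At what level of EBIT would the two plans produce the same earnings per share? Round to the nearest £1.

£998,125

At indifference, (EBIT − 70,000)(1 − t)/1,350,000 = (EBIT − 455,000)(1 − t)/790,000.
The (1 − t) factor cancels: (EBIT − 70,000) × 790,000 = (EBIT − 455,000) × 1,350,000.
Solving, EBIT = (455,000·1,350,000 − 70,000·790,000) / (1,350,000 − 790,000) = 558,950,000,000 / 560,000 = 998,125.00.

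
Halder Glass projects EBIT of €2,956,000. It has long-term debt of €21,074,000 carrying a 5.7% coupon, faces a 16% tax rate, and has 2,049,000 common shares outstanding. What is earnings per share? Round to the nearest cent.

€0.72

Interest = €1,201,218.00, so EBT = €2,956,000 − €1,201,218.00 = €1,754,782.00.
After tax at 16%: net income = €1,754,782.00 × 0.84 = €1,474,016.88.
Per share: €1,474,016.88 / 2,049,000 shares = €0.72.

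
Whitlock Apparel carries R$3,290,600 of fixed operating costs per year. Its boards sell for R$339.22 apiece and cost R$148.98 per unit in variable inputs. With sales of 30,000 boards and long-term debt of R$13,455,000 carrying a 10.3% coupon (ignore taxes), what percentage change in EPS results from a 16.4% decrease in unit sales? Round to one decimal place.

Total contribution margin = 30,000 × R$190.24 = R$5,707,200.00.
EBIT = R$5,707,200.00 − R$3,290,600 = R$2,416,600.00.
Interest = R$1,385,865.00, so EBIT − I = R$1,030,735.00.
DCL = total CM / (EBIT − I) = R$5,707,200.00 / R$1,030,735.00 = 5.5370.
%ΔEPS = DCL × %ΔSales = 5.5370 × -16.4% = -90.8%.

-90.8%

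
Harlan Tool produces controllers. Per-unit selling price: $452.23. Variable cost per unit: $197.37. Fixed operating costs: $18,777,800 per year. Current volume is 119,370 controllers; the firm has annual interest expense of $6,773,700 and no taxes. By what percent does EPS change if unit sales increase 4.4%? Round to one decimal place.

Contribution at this volume is 119,370 × $254.86 = $30,422,638.20.
Subtracting fixed costs: EBIT = $30,422,638.20 − $18,777,800 = $11,644,838.20.
After interest of $6,773,700.00, pre-tax earnings = $4,871,138.20.
Degree of combined leverage = contribution ÷ (EBIT − I) = $30,422,638.20 ÷ $4,871,138.20 = 6.2455.
%ΔEPS = DCL × %ΔSales = 6.2455 × +4.4% = +27.5%.

+27.5%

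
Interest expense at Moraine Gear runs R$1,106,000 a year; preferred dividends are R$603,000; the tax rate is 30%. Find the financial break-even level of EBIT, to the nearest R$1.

Grossing the preferred dividend up to pre-tax terms: R$603,000 / (1 − 0.30) = R$861,428.57.
EPS = 0 when EBIT covers interest plus the pre-tax preferred burden: R$1,106,000 + R$861,428.57 = R$1,967,428.57.

R$1,967,429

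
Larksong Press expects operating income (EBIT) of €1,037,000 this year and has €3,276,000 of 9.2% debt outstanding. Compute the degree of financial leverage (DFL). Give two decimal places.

1.41

Interest = €301,392.00.
Degree of financial leverage = EBIT / (EBIT − interest) = €1,037,000 / €735,608.00 = 1.4097.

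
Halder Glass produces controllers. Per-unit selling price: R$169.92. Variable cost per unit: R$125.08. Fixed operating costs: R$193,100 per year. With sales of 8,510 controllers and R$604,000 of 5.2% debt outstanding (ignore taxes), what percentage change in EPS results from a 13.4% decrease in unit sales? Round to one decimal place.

-32.6%

At 8,510 units, contribution = 8,510 × R$44.84 = R$381,588.40.
EBIT = R$381,588.40 − R$193,100 = R$188,488.40.
After interest of R$31,408.00, pre-tax earnings = R$157,080.40.
Degree of combined leverage = contribution ÷ (EBIT − I) = R$381,588.40 ÷ R$157,080.40 = 2.4293.
EPS therefore changes by 2.4293 × (-13.4%) = -32.6%.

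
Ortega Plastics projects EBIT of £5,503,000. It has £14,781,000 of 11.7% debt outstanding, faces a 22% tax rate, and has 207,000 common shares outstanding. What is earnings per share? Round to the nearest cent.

£14.22

Pre-tax income = £5,503,000 − £1,729,377.00 = £3,773,623.00.
Net income = £3,773,623.00 × (1 − 0.22) = £2,943,425.94.
Per share: £2,943,425.94 / 207,000 shares = £14.22.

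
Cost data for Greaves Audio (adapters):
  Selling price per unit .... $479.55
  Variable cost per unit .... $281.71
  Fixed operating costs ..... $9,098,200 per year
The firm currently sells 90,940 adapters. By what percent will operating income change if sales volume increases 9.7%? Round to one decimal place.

+19.6%

Contribution at this volume is 90,940 × $197.84 = $17,991,569.60.
Operating income = contribution − fixed costs = $17,991,569.60 − $9,098,200 = $8,893,369.60.
Degree of operating leverage = $17,991,569.60 / $8,893,369.60 = 2.0230.
Operating income changes by 2.0230 × +9.7% = +19.6%.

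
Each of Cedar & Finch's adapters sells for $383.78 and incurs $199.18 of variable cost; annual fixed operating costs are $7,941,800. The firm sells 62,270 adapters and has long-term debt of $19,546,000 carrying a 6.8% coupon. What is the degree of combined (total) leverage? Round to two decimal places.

5.17

Contribution at this volume is 62,270 × $184.60 = $11,495,042.00.
Subtracting fixed costs: EBIT = $11,495,042.00 − $7,941,800 = $3,553,242.00. Interest = $1,329,128.00, so EBIT − I = $2,224,114.00.
DCL = contribution ÷ (EBIT − I) = $11,495,042.00 ÷ $2,224,114.00 = 5.1684.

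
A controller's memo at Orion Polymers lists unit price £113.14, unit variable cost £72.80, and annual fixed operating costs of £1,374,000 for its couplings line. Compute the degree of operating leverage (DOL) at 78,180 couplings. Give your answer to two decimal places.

At 78,180 units, contribution = 78,180 × £40.34 = £3,153,781.20.
Subtracting fixed costs: EBIT = £3,153,781.20 − £1,374,000 = £1,779,781.20.
DOL = contribution ÷ EBIT = £3,153,781.20 ÷ £1,779,781.20 = 1.7720.

1.77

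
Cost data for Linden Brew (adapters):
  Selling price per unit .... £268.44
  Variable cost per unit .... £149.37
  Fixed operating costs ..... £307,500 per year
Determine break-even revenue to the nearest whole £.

CM per unit = £268.44 − £149.37 = £119.07; CM ratio = £119.07 / £268.44 = 0.4436.
Break-even sales = FC ÷ CM ratio = £307,500 × £268.44 / £119.07 = £693,250.

£693,250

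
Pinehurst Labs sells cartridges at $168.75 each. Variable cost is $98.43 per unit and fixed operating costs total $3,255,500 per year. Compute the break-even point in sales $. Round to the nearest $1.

$7,812,367

CM per unit = $168.75 − $98.43 = $70.32; CM ratio = $70.32 / $168.75 = 0.4167.
Break-even revenue = fixed costs × price ÷ CM = $3,255,500 × $168.75 ÷ $70.32 = $7,812,367.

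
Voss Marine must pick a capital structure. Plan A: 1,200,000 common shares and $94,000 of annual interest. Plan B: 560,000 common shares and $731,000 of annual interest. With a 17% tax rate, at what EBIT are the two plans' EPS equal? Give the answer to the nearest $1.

$1,288,375

At indifference, (EBIT − 94,000)(1 − t)/1,200,000 = (EBIT − 731,000)(1 − t)/560,000.
The (1 − t) factor cancels: (EBIT − 94,000) × 560,000 = (EBIT − 731,000) × 1,200,000.
EBIT × (1,200,000 − 560,000) = 731,000 × 1,200,000 − 94,000 × 560,000 = 824,560,000,000, so EBIT = 824,560,000,000 ÷ 640,000 = 1,288,375.00.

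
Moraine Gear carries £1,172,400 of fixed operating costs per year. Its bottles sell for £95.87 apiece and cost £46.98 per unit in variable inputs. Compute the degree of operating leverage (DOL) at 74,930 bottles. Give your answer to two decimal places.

1.47

Total contribution margin = 74,930 × £48.89 = £3,663,327.70.
EBIT = £3,663,327.70 − £1,172,400 = £2,490,927.70.
Degree of operating leverage = £3,663,327.70 / £2,490,927.70 = 1.4707.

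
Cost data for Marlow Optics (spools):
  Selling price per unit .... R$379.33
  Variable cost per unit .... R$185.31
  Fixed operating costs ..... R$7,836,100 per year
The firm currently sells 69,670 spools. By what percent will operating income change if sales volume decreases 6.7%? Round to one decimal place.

Total contribution margin = 69,670 × R$194.02 = R$13,517,373.40.
Operating income = contribution − fixed costs = R$13,517,373.40 − R$7,836,100 = R$5,681,273.40.
So DOL = total CM / EBIT = R$13,517,373.40 / R$5,681,273.40 = 2.3793.
So EBIT moves 2.3793 × (-6.7%) = -15.9%.

-15.9%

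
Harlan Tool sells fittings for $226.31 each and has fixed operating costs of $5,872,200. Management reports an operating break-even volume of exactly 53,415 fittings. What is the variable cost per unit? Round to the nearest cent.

Contribution per unit must be FC / Q = $5,872,200 / 53,415 = $109.9354.
Variable cost per unit = $226.31 − $109.9354 = $116.37.

$116.37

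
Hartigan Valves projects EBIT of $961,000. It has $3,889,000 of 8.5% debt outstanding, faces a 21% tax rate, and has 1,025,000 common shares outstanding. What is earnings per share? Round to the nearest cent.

Pre-tax income = $961,000 − $330,565.00 = $630,435.00.
Net income = $630,435.00 × (1 − 0.21) = $498,043.65.
EPS = $498,043.65 ÷ 1,025,000 = $0.49.

$0.49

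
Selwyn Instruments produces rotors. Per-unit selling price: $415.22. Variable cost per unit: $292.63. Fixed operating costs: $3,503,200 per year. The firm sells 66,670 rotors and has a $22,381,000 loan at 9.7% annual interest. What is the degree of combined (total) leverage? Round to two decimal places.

Contribution at this volume is 66,670 × $122.59 = $8,173,075.30.
Subtracting fixed costs: EBIT = $8,173,075.30 − $3,503,200 = $4,669,875.30. Interest = $2,170,957.00, so EBIT − I = $2,498,918.30.
Degree of total leverage = total CM / (EBIT − interest) = $8,173,075.30 / $2,498,918.30 = 3.2706.

3.27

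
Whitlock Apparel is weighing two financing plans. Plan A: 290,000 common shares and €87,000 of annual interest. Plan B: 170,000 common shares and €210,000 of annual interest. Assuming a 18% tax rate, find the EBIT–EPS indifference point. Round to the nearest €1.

At indifference, (EBIT − 87,000)(1 − t)/290,000 = (EBIT − 210,000)(1 − t)/170,000.
The (1 − t) factor cancels: (EBIT − 87,000) × 170,000 = (EBIT − 210,000) × 290,000.
Solving, EBIT = (210,000·290,000 − 87,000·170,000) / (290,000 − 170,000) = 46,110,000,000 / 120,000 = 384,250.00.

€384,250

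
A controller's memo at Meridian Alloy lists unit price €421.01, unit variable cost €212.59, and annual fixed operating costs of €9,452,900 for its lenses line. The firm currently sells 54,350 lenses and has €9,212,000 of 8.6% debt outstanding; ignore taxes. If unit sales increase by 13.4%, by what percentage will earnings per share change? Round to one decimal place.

+140.2%

At 54,350 units, contribution = 54,350 × €208.42 = €11,327,627.00.
Operating income = contribution − fixed costs = €11,327,627.00 − €9,452,900 = €1,874,727.00.
Interest = €792,232.00, so EBIT − I = €1,082,495.00.
DCL = total CM / (EBIT − I) = €11,327,627.00 / €1,082,495.00 = 10.4644.
%ΔEPS = DCL × %ΔSales = 10.4644 × +13.4% = +140.2%.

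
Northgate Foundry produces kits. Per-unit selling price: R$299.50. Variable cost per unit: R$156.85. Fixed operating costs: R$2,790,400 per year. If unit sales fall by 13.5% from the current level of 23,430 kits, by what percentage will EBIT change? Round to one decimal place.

At 23,430 units, contribution = 23,430 × R$142.65 = R$3,342,289.50.
EBIT = R$3,342,289.50 − R$2,790,400 = R$551,889.50.
So DOL = total CM / EBIT = R$3,342,289.50 / R$551,889.50 = 6.0561.
So EBIT moves 6.0561 × (-13.5%) = -81.8%.

-81.8%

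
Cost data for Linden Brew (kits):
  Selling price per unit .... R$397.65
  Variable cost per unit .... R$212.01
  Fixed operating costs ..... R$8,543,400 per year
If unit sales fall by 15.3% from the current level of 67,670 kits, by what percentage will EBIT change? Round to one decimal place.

-47.8%

Contribution at this volume is 67,670 × R$185.64 = R$12,562,258.80.
Subtracting fixed costs: EBIT = R$12,562,258.80 − R$8,543,400 = R$4,018,858.80.
DOL = contribution ÷ EBIT = R$12,562,258.80 ÷ R$4,018,858.80 = 3.1258.
Operating income changes by 3.1258 × -15.3% = -47.8%.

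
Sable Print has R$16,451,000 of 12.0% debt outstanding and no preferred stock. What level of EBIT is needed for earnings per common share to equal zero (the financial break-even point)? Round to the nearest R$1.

Annual interest = 12.0% × R$16,451,000 = R$1,974,120.00.
Without preferred stock the financial break-even is simply EBIT = interest = R$1,974,120.00.

R$1,974,120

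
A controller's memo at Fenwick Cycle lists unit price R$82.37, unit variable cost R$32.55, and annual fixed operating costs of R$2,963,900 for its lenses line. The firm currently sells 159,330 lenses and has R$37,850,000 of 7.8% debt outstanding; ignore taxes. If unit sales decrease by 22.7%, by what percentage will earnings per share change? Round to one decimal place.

Total contribution margin = 159,330 × R$49.82 = R$7,937,820.60.
Operating income = contribution − fixed costs = R$7,937,820.60 − R$2,963,900 = R$4,973,920.60.
After interest of R$2,952,300.00, pre-tax earnings = R$2,021,620.60.
DCL = total CM / (EBIT − I) = R$7,937,820.60 / R$2,021,620.60 = 3.9265.
EPS therefore changes by 3.9265 × (-22.7%) = -89.1%.

-89.1%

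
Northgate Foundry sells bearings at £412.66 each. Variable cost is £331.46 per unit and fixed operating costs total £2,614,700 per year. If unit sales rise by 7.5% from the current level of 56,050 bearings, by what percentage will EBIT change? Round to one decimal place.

+17.6%

Contribution at this volume is 56,050 × £81.20 = £4,551,260.00.
Operating income = contribution − fixed costs = £4,551,260.00 − £2,614,700 = £1,936,560.00.
So DOL = total CM / EBIT = £4,551,260.00 / £1,936,560.00 = 2.3502.
Operating income changes by 2.3502 × +7.5% = +17.6%.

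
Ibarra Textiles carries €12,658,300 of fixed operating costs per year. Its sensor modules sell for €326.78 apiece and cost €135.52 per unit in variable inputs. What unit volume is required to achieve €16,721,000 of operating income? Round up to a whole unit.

Unit CM = price − variable cost = €326.78 − €135.52 = €191.26.
Units = (FC + target) / CM = (€12,658,300 + €16,721,000) / €191.26 = 153,609.22, so 153,610 sensor modules.

153,610 sensor modules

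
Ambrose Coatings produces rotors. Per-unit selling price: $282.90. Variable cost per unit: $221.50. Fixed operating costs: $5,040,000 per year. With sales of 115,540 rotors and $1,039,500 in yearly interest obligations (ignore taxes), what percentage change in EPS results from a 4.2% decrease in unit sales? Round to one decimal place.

Contribution at this volume is 115,540 × $61.40 = $7,094,156.00.
EBIT = $7,094,156.00 − $5,040,000 = $2,054,156.00.
Interest = $1,039,500.00, so EBIT − I = $1,014,656.00.
Degree of combined leverage = contribution ÷ (EBIT − I) = $7,094,156.00 ÷ $1,014,656.00 = 6.9917.
%ΔEPS = DCL × %ΔSales = 6.9917 × -4.2% = -29.4%.

-29.4%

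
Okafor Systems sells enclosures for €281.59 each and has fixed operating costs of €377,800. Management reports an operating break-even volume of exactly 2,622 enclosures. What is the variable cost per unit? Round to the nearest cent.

€137.50

Contribution per unit must be FC / Q = €377,800 / 2,622 = €144.0885.
Hence VC = price − CM = €281.59 − €144.0885 = €137.50.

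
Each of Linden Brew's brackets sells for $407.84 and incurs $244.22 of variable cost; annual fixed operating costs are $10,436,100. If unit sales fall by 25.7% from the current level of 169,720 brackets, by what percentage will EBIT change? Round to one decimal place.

-41.2%

Contribution at this volume is 169,720 × $163.62 = $27,769,586.40.
EBIT = $27,769,586.40 − $10,436,100 = $17,333,486.40.
DOL = contribution ÷ EBIT = $27,769,586.40 ÷ $17,333,486.40 = 1.6021.
So EBIT moves 1.6021 × (-25.7%) = -41.2%.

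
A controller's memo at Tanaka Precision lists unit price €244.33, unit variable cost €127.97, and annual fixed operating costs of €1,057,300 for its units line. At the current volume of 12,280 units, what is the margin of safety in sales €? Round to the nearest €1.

Unit CM = price − variable cost = €244.33 − €127.97 = €116.36. Break-even units = €1,057,300 ÷ €116.36 = 9,086.46; break-even revenue = 9,086.46 × €244.33 = €2,220,093.75.
Current sales = 12,280 × €244.33 = €3,000,372.40.
Margin of safety = €3,000,372.40 − €2,220,093.75 = €780,279.

€780,279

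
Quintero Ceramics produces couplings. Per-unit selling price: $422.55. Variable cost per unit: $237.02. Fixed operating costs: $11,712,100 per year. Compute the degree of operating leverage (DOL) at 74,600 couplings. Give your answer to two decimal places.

6.50

Contribution at this volume is 74,600 × $185.53 = $13,840,538.00.
Subtracting fixed costs: EBIT = $13,840,538.00 − $11,712,100 = $2,128,438.00.
So DOL = total CM / EBIT = $13,840,538.00 / $2,128,438.00 = 6.5027.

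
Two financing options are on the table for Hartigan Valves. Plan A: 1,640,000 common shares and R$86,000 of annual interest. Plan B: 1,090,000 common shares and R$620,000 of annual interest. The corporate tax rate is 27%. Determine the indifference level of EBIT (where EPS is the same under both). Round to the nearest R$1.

R$1,678,291

Set EPS_A = EPS_B: (EBIT − R$86,000)(1 − 0.27) ÷ 1,640,000 = (EBIT − R$620,000)(1 − 0.27) ÷ 1,090,000.
The (1 − t) factor cancels: (EBIT − 86,000) × 1,090,000 = (EBIT − 620,000) × 1,640,000.
Solving, EBIT = (620,000·1,640,000 − 86,000·1,090,000) / (1,640,000 − 1,090,000) = 923,060,000,000 / 550,000 = 1,678,290.91.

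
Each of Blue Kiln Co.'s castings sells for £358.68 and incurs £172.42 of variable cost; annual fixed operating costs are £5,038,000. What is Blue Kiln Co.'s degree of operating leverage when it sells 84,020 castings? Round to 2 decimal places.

1.47

Contribution at this volume is 84,020 × £186.26 = £15,649,565.20.
Subtracting fixed costs: EBIT = £15,649,565.20 − £5,038,000 = £10,611,565.20.
DOL = contribution ÷ EBIT = £15,649,565.20 ÷ £10,611,565.20 = 1.4748.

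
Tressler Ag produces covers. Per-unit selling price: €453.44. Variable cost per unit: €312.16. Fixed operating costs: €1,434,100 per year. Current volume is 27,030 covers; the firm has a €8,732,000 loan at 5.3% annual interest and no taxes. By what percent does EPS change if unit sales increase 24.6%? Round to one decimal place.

At 27,030 units, contribution = 27,030 × €141.28 = €3,818,798.40.
Subtracting fixed costs: EBIT = €3,818,798.40 − €1,434,100 = €2,384,698.40.
After interest of €462,796.00, pre-tax earnings = €1,921,902.40.
DCL = total CM / (EBIT − I) = €3,818,798.40 / €1,921,902.40 = 1.9870.
EPS therefore changes by 1.9870 × (+24.6%) = +48.9%.

+48.9%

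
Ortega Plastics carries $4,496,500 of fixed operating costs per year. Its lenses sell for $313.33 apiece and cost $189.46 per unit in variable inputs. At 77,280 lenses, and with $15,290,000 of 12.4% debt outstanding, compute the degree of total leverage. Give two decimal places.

Contribution at this volume is 77,280 × $123.87 = $9,572,673.60.
Subtracting fixed costs: EBIT = $9,572,673.60 − $4,496,500 = $5,076,173.60. Interest = $1,895,960.00.
DOL = $9,572,673.60 ÷ $5,076,173.60 = 1.8858; DFL = $5,076,173.60 ÷ $3,180,213.60 = 1.5962.
DCL = DOL × DFL = 1.8858 × 1.5962 = 3.0101.

3.01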